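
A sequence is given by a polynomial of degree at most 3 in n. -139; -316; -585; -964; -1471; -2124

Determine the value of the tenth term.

-6556

-177  -269  -379  -507  -653
-92  -110  -128  -146
-18  -18  -18
Constant third difference = -18, so extend:
-146 − 18 = -164;  -653 − 164 = -817;  -2124 − 817 = -2941
-164 − 18 = -182;  -817 − 182 = -999;  -2941 − 999 = -3940
-182 − 18 = -200;  -999 − 200 = -1199;  -3940 − 1199 = -5139
-200 − 18 = -218;  -1199 − 218 = -1417;  -5139 − 1417 = -6556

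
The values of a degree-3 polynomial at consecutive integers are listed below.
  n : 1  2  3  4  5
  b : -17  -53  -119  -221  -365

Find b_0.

First differences: -36, -66, -102, -144
Second differences: -30, -36, -42
Third differences: -6, -6
The third differences are constant at -6.
Work back: -30 + 6 = -24;  -36 + 24 = -12;  -17 + 12 = -5

-5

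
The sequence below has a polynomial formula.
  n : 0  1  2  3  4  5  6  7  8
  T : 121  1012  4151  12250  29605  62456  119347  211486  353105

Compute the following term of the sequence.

Δ: 891, 3139, 8099, 17355, 32851, 56891, 92139, 141619
Δ²: 2248, 4960, 9256, 15496, 24040, 35248, 49480
Δ³: 2712, 4296, 6240, 8544, 11208, 14232
Δ⁴: 1584, 1944, 2304, 2664, 3024
Δ⁵: 360, 360, 360, 360
Constant fifth difference = 360, so extend:
3024 + 360 = 3384;  14232 + 3384 = 17616;  49480 + 17616 = 67096;  141619 + 67096 = 208715;  353105 + 208715 = 561820

561820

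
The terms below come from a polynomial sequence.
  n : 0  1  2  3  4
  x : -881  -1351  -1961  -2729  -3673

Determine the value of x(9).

-470, -610, -768, -944
-140, -158, -176
-18, -18
Third differences constant at -18.
-176 − 18 = -194;  -944 − 194 = -1138;  -3673 − 1138 = -4811
-194 − 18 = -212;  -1138 − 212 = -1350;  -4811 − 1350 = -6161
-212 − 18 = -230;  -1350 − 230 = -1580;  -6161 − 1580 = -7741
-230 − 18 = -248;  -1580 − 248 = -1828;  -7741 − 1828 = -9569
-248 − 18 = -266;  -1828 − 266 = -2094;  -9569 − 2094 = -11663

-11663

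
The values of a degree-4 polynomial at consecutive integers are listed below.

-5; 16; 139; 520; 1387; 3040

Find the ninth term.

First differences: 21, 123, 381, 867, 1653
Second differences: 102, 258, 486, 786
Third differences: 156, 228, 300
Fourth differences: 72, 72
Constant fourth difference = 72, so extend:
300 + 72 = 372;  786 + 372 = 1158;  1653 + 1158 = 2811;  3040 + 2811 = 5851
372 + 72 = 444;  1158 + 444 = 1602;  2811 + 1602 = 4413;  5851 + 4413 = 10264
444 + 72 = 516;  1602 + 516 = 2118;  4413 + 2118 = 6531;  10264 + 6531 = 16795

16795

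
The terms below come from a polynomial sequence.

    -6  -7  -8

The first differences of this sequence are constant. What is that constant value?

First differences: -1, -1

-1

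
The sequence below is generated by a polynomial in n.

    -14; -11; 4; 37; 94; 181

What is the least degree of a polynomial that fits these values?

3

3, 15, 33, 57, 87
12, 18, 24, 30
6, 6, 6
The third differences are constant, so the polynomial has degree 3.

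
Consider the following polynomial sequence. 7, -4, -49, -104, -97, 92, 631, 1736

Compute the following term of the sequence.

-11, -45, -55, 7, 189, 539, 1105
-34, -10, 62, 182, 350, 566
24, 72, 120, 168, 216
48, 48, 48, 48
The fourth differences are constant (48).
216 + 48 = 264;  566 + 264 = 830;  1105 + 830 = 1935;  1736 + 1935 = 3671

3671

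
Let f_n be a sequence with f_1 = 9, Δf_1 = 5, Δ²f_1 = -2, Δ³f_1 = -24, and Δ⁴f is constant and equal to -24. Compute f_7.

Build the table forward from the leading diagonal:
Δ⁴: -24, -24, -24, -24, -24, -24, -24
Δ³: -24, -48, -72, -96, -120, -144, -168
Δ²: -2, -26, -74, -146, -242, -362, -506
Δ: 5, 3, -23, -97, -243, -485, -847
f: 9, 14, 17, -6, -103, -346, -831

-831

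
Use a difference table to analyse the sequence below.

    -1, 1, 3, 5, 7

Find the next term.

Δ: 2  2  2  2
The first differences are constant (2).
7 + 2 = 9

9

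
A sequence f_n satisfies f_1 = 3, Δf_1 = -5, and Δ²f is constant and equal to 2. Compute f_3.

-5

Build the table forward from the leading diagonal:
Δ²: 2  2  2
Δ: -5  -3  -1
f: 3  -2  -5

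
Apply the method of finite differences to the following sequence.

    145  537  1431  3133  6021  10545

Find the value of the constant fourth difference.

D1: 392, 894, 1702, 2888, 4524
D2: 502, 808, 1186, 1636
D3: 306, 378, 450
D4: 72, 72

72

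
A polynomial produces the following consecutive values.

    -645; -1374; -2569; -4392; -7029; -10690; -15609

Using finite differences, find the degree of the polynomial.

4

D1: -729, -1195, -1823, -2637, -3661, -4919
D2: -466, -628, -814, -1024, -1258
D3: -162, -186, -210, -234
D4: -24, -24, -24
The fourth differences are constant, so the polynomial has degree 4.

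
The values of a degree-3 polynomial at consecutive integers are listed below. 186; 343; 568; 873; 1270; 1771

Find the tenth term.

First differences: 157, 225, 305, 397, 501
Second differences: 68, 80, 92, 104
Third differences: 12, 12, 12
Third differences constant at 12.
104 + 12 = 116;  501 + 116 = 617;  1771 + 617 = 2388
116 + 12 = 128;  617 + 128 = 745;  2388 + 745 = 3133
128 + 12 = 140;  745 + 140 = 885;  3133 + 885 = 4018
140 + 12 = 152;  885 + 152 = 1037;  4018 + 1037 = 5055

5055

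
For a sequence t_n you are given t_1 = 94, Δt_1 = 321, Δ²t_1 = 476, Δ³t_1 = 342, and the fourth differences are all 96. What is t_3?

1212

Build the table forward from the leading diagonal:
Δ⁴: 96  96  96
Δ³: 342  438  534
Δ²: 476  818  1256
Δ: 321  797  1615
t: 94  415  1212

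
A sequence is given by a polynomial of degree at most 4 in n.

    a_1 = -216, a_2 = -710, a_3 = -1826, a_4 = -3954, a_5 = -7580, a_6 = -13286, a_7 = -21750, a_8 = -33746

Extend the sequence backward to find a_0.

Δ: -494, -1116, -2128, -3626, -5706, -8464, -11996
Δ²: -622, -1012, -1498, -2080, -2758, -3532
Δ³: -390, -486, -582, -678, -774
Δ⁴: -96, -96, -96, -96
The fourth differences are constant at -96.
Work back: -390 + 96 = -294;  -622 + 294 = -328;  -494 + 328 = -166;  -216 + 166 = -50

-50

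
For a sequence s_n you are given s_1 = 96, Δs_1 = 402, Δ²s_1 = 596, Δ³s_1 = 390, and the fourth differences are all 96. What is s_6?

Build the table forward from the leading diagonal:
Δ⁴: 96, 96, 96, 96, 96, 96
Δ³: 390, 486, 582, 678, 774, 870
Δ²: 596, 986, 1472, 2054, 2732, 3506
Δ: 402, 998, 1984, 3456, 5510, 8242
s: 96, 498, 1496, 3480, 6936, 12446

12446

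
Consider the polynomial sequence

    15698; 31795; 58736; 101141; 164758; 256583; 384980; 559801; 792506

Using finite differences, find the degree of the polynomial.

5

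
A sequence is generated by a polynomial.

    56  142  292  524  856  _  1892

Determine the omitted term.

Using the first 5 terms:
First differences: 86  150  232  332
Second differences: 64  82  100
Third differences: 18  18
Constant third difference = 18.
Extend forward: 100 + 18 = 118;  332 + 118 = 450;  856 + 450 = 1306

1306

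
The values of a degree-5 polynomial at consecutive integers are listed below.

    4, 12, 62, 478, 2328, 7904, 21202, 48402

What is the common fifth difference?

D1: 8, 50, 416, 1850, 5576, 13298, 27200
D2: 42, 366, 1434, 3726, 7722, 13902
D3: 324, 1068, 2292, 3996, 6180
D4: 744, 1224, 1704, 2184
D5: 480, 480, 480

480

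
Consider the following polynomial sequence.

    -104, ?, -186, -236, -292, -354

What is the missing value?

Using the last 4 terms:
D1: -50, -56, -62
D2: -6, -6
Constant second difference = -6.
Extend backward: -50 + 6 = -44;  -186 + 44 = -142

-142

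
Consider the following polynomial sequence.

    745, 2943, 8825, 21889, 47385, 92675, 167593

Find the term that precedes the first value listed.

125

Δ: 2198, 5882, 13064, 25496, 45290, 74918
Δ²: 3684, 7182, 12432, 19794, 29628
Δ³: 3498, 5250, 7362, 9834
Δ⁴: 1752, 2112, 2472
Δ⁵: 360, 360
The fifth differences are constant at 360.
Work back: 1752 − 360 = 1392;  3498 − 1392 = 2106;  3684 − 2106 = 1578;  2198 − 1578 = 620;  745 − 620 = 125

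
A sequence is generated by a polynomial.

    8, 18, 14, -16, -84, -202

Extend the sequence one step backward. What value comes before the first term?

-4

Δ: 10  -4  -30  -68  -118
Δ²: -14  -26  -38  -50
Δ³: -12  -12  -12
The third differences are constant at -12.
Work back: -14 + 12 = -2;  10 + 2 = 12;  8 − 12 = -4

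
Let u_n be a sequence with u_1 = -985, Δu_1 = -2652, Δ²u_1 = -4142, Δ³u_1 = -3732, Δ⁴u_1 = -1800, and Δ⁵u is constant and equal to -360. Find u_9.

-493329

Build the table forward from the leading diagonal:
Δ⁵: -360  -360  -360  -360  -360  -360  -360  -360  -360
Δ⁴: -1800  -2160  -2520  -2880  -3240  -3600  -3960  -4320  -4680
Δ³: -3732  -5532  -7692  -10212  -13092  -16332  -19932  -23892  -28212
Δ²: -4142  -7874  -13406  -21098  -31310  -44402  -60734  -80666  -104558
Δ: -2652  -6794  -14668  -28074  -49172  -80482  -124884  -185618  -266284
u: -985  -3637  -10431  -25099  -53173  -102345  -182827  -307711  -493329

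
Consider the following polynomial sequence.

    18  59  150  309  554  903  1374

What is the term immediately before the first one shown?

Δ: 41  91  159  245  349  471
Δ²: 50  68  86  104  122
Δ³: 18  18  18  18
The third differences are constant at 18.
Work back: 50 − 18 = 32;  41 − 32 = 9;  18 − 9 = 9

9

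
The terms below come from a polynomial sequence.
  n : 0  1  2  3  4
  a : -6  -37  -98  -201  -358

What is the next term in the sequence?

-581

D1: -31 , -61 , -103 , -157
D2: -30 , -42 , -54
D3: -12 , -12
Constant third difference = -12, so extend:
-54 − 12 = -66;  -157 − 66 = -223;  -358 − 223 = -581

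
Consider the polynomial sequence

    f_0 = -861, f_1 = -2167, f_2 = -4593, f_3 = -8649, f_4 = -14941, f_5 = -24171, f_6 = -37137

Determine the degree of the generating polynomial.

-1306, -2426, -4056, -6292, -9230, -12966
-1120, -1630, -2236, -2938, -3736
-510, -606, -702, -798
-96, -96, -96
The fourth differences are constant, so the polynomial has degree 4.

4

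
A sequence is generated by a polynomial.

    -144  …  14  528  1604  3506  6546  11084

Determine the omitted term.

Using the last 6 terms:
D1: 514  1076  1902  3040  4538
D2: 562  826  1138  1498
D3: 264  312  360
D4: 48  48
Constant fourth difference = 48.
Extend backward: 264 − 48 = 216;  562 − 216 = 346;  514 − 346 = 168;  14 − 168 = -154

-154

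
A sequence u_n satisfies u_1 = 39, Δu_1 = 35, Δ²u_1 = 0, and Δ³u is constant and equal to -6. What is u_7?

Build the table forward from the leading diagonal:
Third differences: -6, -6, -6, -6, -6, -6, -6
Second differences: 0, -6, -12, -18, -24, -30, -36
First differences: 35, 35, 29, 17, -1, -25, -55
u: 39, 74, 109, 138, 155, 154, 129

129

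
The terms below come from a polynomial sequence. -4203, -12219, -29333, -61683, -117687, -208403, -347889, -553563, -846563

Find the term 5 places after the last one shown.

-4667043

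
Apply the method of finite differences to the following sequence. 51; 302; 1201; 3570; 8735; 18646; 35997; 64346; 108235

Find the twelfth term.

First differences: 251, 899, 2369, 5165, 9911, 17351, 28349, 43889
Second differences: 648, 1470, 2796, 4746, 7440, 10998, 15540
Third differences: 822, 1326, 1950, 2694, 3558, 4542
Fourth differences: 504, 624, 744, 864, 984
Fifth differences: 120, 120, 120, 120
The fifth differences are constant (120).
984 + 120 = 1104;  4542 + 1104 = 5646;  15540 + 5646 = 21186;  43889 + 21186 = 65075;  108235 + 65075 = 173310
1104 + 120 = 1224;  5646 + 1224 = 6870;  21186 + 6870 = 28056;  65075 + 28056 = 93131;  173310 + 93131 = 266441
1224 + 120 = 1344;  6870 + 1344 = 8214;  28056 + 8214 = 36270;  93131 + 36270 = 129401;  266441 + 129401 = 395842

395842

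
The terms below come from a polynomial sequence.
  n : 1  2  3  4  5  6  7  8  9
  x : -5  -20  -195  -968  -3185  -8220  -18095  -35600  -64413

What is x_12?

D1: -15, -175, -773, -2217, -5035, -9875, -17505, -28813
D2: -160, -598, -1444, -2818, -4840, -7630, -11308
D3: -438, -846, -1374, -2022, -2790, -3678
D4: -408, -528, -648, -768, -888
D5: -120, -120, -120, -120
Fifth differences constant at -120.
-888 − 120 = -1008;  -3678 − 1008 = -4686;  -11308 − 4686 = -15994;  -28813 − 15994 = -44807;  -64413 − 44807 = -109220
-1008 − 120 = -1128;  -4686 − 1128 = -5814;  -15994 − 5814 = -21808;  -44807 − 21808 = -66615;  -109220 − 66615 = -175835
-1128 − 120 = -1248;  -5814 − 1248 = -7062;  -21808 − 7062 = -28870;  -66615 − 28870 = -95485;  -175835 − 95485 = -271320

-271320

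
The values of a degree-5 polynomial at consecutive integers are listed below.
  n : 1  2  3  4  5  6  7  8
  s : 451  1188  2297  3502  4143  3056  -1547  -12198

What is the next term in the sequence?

Δ: 737, 1109, 1205, 641, -1087, -4603, -10651
Δ²: 372, 96, -564, -1728, -3516, -6048
Δ³: -276, -660, -1164, -1788, -2532
Δ⁴: -384, -504, -624, -744
Δ⁵: -120, -120, -120
The fifth differences are constant (-120).
-744 − 120 = -864;  -2532 − 864 = -3396;  -6048 − 3396 = -9444;  -10651 − 9444 = -20095;  -12198 − 20095 = -32293

-32293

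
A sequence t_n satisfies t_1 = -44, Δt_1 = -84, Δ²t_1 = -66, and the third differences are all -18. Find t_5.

Build the table forward from the leading diagonal:
Δ³: -18, -18, -18, -18, -18
Δ²: -66, -84, -102, -120, -138
Δ: -84, -150, -234, -336, -456
t: -44, -128, -278, -512, -848

-848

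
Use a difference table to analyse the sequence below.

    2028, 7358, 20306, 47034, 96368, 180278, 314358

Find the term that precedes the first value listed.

D1: 5330  12948  26728  49334  83910  134080
D2: 7618  13780  22606  34576  50170
D3: 6162  8826  11970  15594
D4: 2664  3144  3624
D5: 480  480
The fifth differences are constant at 480.
Work back: 2664 − 480 = 2184;  6162 − 2184 = 3978;  7618 − 3978 = 3640;  5330 − 3640 = 1690;  2028 − 1690 = 338

338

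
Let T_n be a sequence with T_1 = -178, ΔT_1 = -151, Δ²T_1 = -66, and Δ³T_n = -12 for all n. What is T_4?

-841

Build the table forward from the leading diagonal:
Δ³: -12  -12  -12  -12
Δ²: -66  -78  -90  -102
Δ: -151  -217  -295  -385
T: -178  -329  -546  -841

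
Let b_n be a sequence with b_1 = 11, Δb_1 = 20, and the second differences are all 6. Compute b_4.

89

Build the table forward from the leading diagonal:
Second differences: 6  6  6  6
First differences: 20  26  32  38
b: 11  31  57  89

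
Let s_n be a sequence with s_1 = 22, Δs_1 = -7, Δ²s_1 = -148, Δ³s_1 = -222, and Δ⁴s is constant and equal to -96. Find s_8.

-14265

Build the table forward from the leading diagonal:
D4: -96  -96  -96  -96  -96  -96  -96  -96
D3: -222  -318  -414  -510  -606  -702  -798  -894
D2: -148  -370  -688  -1102  -1612  -2218  -2920  -3718
D1: -7  -155  -525  -1213  -2315  -3927  -6145  -9065
s: 22  15  -140  -665  -1878  -4193  -8120  -14265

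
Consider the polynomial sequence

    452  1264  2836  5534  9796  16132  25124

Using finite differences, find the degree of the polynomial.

4

D1: 812, 1572, 2698, 4262, 6336, 8992
D2: 760, 1126, 1564, 2074, 2656
D3: 366, 438, 510, 582
D4: 72, 72, 72
The fourth differences are constant, so the polynomial has degree 4.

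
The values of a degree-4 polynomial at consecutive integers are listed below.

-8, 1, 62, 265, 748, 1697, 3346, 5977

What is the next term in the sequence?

9920

D1: 9, 61, 203, 483, 949, 1649, 2631
D2: 52, 142, 280, 466, 700, 982
D3: 90, 138, 186, 234, 282
D4: 48, 48, 48, 48
The fourth differences are constant (48).
282 + 48 = 330;  982 + 330 = 1312;  2631 + 1312 = 3943;  5977 + 3943 = 9920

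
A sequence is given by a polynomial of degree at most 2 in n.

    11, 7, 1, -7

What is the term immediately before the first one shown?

13

First differences: -4  -6  -8
Second differences: -2  -2
The second differences are constant at -2.
Work back: -4 + 2 = -2;  11 + 2 = 13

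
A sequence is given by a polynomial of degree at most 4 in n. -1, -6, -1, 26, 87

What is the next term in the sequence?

194

D1: -5, 5, 27, 61
D2: 10, 22, 34
D3: 12, 12
The third differences are constant (12).
34 + 12 = 46;  61 + 46 = 107;  87 + 107 = 194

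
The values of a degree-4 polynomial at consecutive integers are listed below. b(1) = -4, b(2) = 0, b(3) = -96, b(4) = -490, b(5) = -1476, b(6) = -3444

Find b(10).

-32296

First differences: 4, -96, -394, -986, -1968
Second differences: -100, -298, -592, -982
Third differences: -198, -294, -390
Fourth differences: -96, -96
Fourth differences constant at -96.
-390 − 96 = -486;  -982 − 486 = -1468;  -1968 − 1468 = -3436;  -3444 − 3436 = -6880
-486 − 96 = -582;  -1468 − 582 = -2050;  -3436 − 2050 = -5486;  -6880 − 5486 = -12366
-582 − 96 = -678;  -2050 − 678 = -2728;  -5486 − 2728 = -8214;  -12366 − 8214 = -20580
-678 − 96 = -774;  -2728 − 774 = -3502;  -8214 − 3502 = -11716;  -20580 − 11716 = -32296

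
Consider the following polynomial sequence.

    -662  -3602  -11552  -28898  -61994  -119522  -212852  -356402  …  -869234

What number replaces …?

-567998

Using the first 8 terms:
Δ: -2940, -7950, -17346, -33096, -57528, -93330, -143550
Δ²: -5010, -9396, -15750, -24432, -35802, -50220
Δ³: -4386, -6354, -8682, -11370, -14418
Δ⁴: -1968, -2328, -2688, -3048
Δ⁵: -360, -360, -360
Constant fifth difference = -360.
Extend forward: -3048 − 360 = -3408;  -14418 − 3408 = -17826;  -50220 − 17826 = -68046;  -143550 − 68046 = -211596;  -356402 − 211596 = -567998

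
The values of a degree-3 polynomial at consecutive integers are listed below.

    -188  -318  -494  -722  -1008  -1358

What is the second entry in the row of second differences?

-52

First differences: -130, -176, -228, -286, -350
Second differences: -46, -52, -58, -64
Third differences: -6, -6, -6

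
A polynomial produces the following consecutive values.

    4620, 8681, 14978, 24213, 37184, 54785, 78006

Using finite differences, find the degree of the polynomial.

4

D1: 4061, 6297, 9235, 12971, 17601, 23221
D2: 2236, 2938, 3736, 4630, 5620
D3: 702, 798, 894, 990
D4: 96, 96, 96
The fourth differences are constant, so the polynomial has degree 4.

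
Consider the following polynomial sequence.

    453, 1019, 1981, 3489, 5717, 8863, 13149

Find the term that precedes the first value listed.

157

566  962  1508  2228  3146  4286
396  546  720  918  1140
150  174  198  222
24  24  24
The fourth differences are constant at 24.
Work back: 150 − 24 = 126;  396 − 126 = 270;  566 − 270 = 296;  453 − 296 = 157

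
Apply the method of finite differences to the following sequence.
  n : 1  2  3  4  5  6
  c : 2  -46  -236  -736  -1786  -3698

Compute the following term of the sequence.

-6856

-48  -190  -500  -1050  -1912
-142  -310  -550  -862
-168  -240  -312
-72  -72
Fourth differences constant at -72.
-312 − 72 = -384;  -862 − 384 = -1246;  -1912 − 1246 = -3158;  -3698 − 3158 = -6856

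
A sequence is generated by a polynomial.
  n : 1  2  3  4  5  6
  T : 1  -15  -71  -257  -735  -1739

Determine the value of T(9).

-11327

Δ: -16  -56  -186  -478  -1004
Δ²: -40  -130  -292  -526
Δ³: -90  -162  -234
Δ⁴: -72  -72
The fourth differences are constant (-72).
-234 − 72 = -306;  -526 − 306 = -832;  -1004 − 832 = -1836;  -1739 − 1836 = -3575
-306 − 72 = -378;  -832 − 378 = -1210;  -1836 − 1210 = -3046;  -3575 − 3046 = -6621
-378 − 72 = -450;  -1210 − 450 = -1660;  -3046 − 1660 = -4706;  -6621 − 4706 = -11327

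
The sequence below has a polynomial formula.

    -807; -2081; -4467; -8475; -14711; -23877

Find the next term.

D1: -1274  -2386  -4008  -6236  -9166
D2: -1112  -1622  -2228  -2930
D3: -510  -606  -702
D4: -96  -96
The fourth differences are constant (-96).
-702 − 96 = -798;  -2930 − 798 = -3728;  -9166 − 3728 = -12894;  -23877 − 12894 = -36771

-36771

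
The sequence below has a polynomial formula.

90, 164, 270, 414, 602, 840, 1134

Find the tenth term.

First differences: 74 , 106 , 144 , 188 , 238 , 294
Second differences: 32 , 38 , 44 , 50 , 56
Third differences: 6 , 6 , 6 , 6
The third differences are constant (6).
56 + 6 = 62;  294 + 62 = 356;  1134 + 356 = 1490
62 + 6 = 68;  356 + 68 = 424;  1490 + 424 = 1914
68 + 6 = 74;  424 + 74 = 498;  1914 + 498 = 2412

2412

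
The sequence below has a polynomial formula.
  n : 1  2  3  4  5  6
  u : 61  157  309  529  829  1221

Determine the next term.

First differences: 96  152  220  300  392
Second differences: 56  68  80  92
Third differences: 12  12  12
The third differences are constant (12).
92 + 12 = 104;  392 + 104 = 496;  1221 + 496 = 1717

1717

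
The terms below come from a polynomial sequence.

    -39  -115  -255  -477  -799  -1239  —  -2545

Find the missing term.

-1815

Using the first 6 terms:
-76  -140  -222  -322  -440
-64  -82  -100  -118
-18  -18  -18
Constant third difference = -18.
Extend forward: -118 − 18 = -136;  -440 − 136 = -576;  -1239 − 576 = -1815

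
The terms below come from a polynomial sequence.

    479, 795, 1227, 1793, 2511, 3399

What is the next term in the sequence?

Δ: 316 , 432 , 566 , 718 , 888
Δ²: 116 , 134 , 152 , 170
Δ³: 18 , 18 , 18
The third differences are constant (18).
170 + 18 = 188;  888 + 188 = 1076;  3399 + 1076 = 4475

4475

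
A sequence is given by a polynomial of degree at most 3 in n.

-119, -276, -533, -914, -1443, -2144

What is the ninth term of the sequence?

First differences: -157 , -257 , -381 , -529 , -701
Second differences: -100 , -124 , -148 , -172
Third differences: -24 , -24 , -24
Constant third difference = -24, so extend:
-172 − 24 = -196;  -701 − 196 = -897;  -2144 − 897 = -3041
-196 − 24 = -220;  -897 − 220 = -1117;  -3041 − 1117 = -4158
-220 − 24 = -244;  -1117 − 244 = -1361;  -4158 − 1361 = -5519

-5519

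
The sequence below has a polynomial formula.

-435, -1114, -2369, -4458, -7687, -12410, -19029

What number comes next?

-27994

Δ: -679  -1255  -2089  -3229  -4723  -6619
Δ²: -576  -834  -1140  -1494  -1896
Δ³: -258  -306  -354  -402
Δ⁴: -48  -48  -48
The fourth differences are constant (-48).
-402 − 48 = -450;  -1896 − 450 = -2346;  -6619 − 2346 = -8965;  -19029 − 8965 = -27994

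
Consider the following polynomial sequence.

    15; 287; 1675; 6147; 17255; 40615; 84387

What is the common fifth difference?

480

Δ: 272, 1388, 4472, 11108, 23360, 43772
Δ²: 1116, 3084, 6636, 12252, 20412
Δ³: 1968, 3552, 5616, 8160
Δ⁴: 1584, 2064, 2544
Δ⁵: 480, 480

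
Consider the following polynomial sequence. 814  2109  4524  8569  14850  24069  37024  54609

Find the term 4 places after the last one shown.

192489

First differences: 1295 , 2415 , 4045 , 6281 , 9219 , 12955 , 17585
Second differences: 1120 , 1630 , 2236 , 2938 , 3736 , 4630
Third differences: 510 , 606 , 702 , 798 , 894
Fourth differences: 96 , 96 , 96 , 96
Constant fourth difference = 96, so extend:
894 + 96 = 990;  4630 + 990 = 5620;  17585 + 5620 = 23205;  54609 + 23205 = 77814
990 + 96 = 1086;  5620 + 1086 = 6706;  23205 + 6706 = 29911;  77814 + 29911 = 107725
1086 + 96 = 1182;  6706 + 1182 = 7888;  29911 + 7888 = 37799;  107725 + 37799 = 145524
1182 + 96 = 1278;  7888 + 1278 = 9166;  37799 + 9166 = 46965;  145524 + 46965 = 192489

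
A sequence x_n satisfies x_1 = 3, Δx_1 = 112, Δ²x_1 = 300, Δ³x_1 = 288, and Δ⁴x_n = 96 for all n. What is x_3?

Build the table forward from the leading diagonal:
Fourth differences: 96  96  96
Third differences: 288  384  480
Second differences: 300  588  972
First differences: 112  412  1000
x: 3  115  527

527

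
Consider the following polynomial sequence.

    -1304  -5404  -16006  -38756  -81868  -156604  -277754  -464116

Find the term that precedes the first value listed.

-4100, -10602, -22750, -43112, -74736, -121150, -186362
-6502, -12148, -20362, -31624, -46414, -65212
-5646, -8214, -11262, -14790, -18798
-2568, -3048, -3528, -4008
-480, -480, -480
The fifth differences are constant at -480.
Work back: -2568 + 480 = -2088;  -5646 + 2088 = -3558;  -6502 + 3558 = -2944;  -4100 + 2944 = -1156;  -1304 + 1156 = -148

-148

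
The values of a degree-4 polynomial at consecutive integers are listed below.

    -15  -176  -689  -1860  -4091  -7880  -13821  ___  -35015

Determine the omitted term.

-22604

Using the first 7 terms:
Δ: -161, -513, -1171, -2231, -3789, -5941
Δ²: -352, -658, -1060, -1558, -2152
Δ³: -306, -402, -498, -594
Δ⁴: -96, -96, -96
Constant fourth difference = -96.
Extend forward: -594 − 96 = -690;  -2152 − 690 = -2842;  -5941 − 2842 = -8783;  -13821 − 8783 = -22604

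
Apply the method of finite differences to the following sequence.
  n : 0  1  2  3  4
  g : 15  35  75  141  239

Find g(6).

555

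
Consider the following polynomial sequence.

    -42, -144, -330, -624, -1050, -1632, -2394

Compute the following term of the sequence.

Δ: -102  -186  -294  -426  -582  -762
Δ²: -84  -108  -132  -156  -180
Δ³: -24  -24  -24  -24
Third differences constant at -24.
-180 − 24 = -204;  -762 − 204 = -966;  -2394 − 966 = -3360

-3360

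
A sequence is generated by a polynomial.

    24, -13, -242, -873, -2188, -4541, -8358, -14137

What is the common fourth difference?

Δ: -37, -229, -631, -1315, -2353, -3817, -5779
Δ²: -192, -402, -684, -1038, -1464, -1962
Δ³: -210, -282, -354, -426, -498
Δ⁴: -72, -72, -72, -72

-72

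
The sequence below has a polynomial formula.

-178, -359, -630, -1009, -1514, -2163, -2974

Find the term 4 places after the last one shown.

First differences: -181, -271, -379, -505, -649, -811
Second differences: -90, -108, -126, -144, -162
Third differences: -18, -18, -18, -18
The third differences are constant (-18).
-162 − 18 = -180;  -811 − 180 = -991;  -2974 − 991 = -3965
-180 − 18 = -198;  -991 − 198 = -1189;  -3965 − 1189 = -5154
-198 − 18 = -216;  -1189 − 216 = -1405;  -5154 − 1405 = -6559
-216 − 18 = -234;  -1405 − 234 = -1639;  -6559 − 1639 = -8198

-8198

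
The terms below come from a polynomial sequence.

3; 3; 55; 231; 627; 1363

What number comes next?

Δ: 0, 52, 176, 396, 736
Δ²: 52, 124, 220, 340
Δ³: 72, 96, 120
Δ⁴: 24, 24
Constant fourth difference = 24, so extend:
120 + 24 = 144;  340 + 144 = 484;  736 + 484 = 1220;  1363 + 1220 = 2583

2583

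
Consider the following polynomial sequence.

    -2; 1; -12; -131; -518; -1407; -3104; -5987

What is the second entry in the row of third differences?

Δ: 3, -13, -119, -387, -889, -1697, -2883
Δ²: -16, -106, -268, -502, -808, -1186
Δ³: -90, -162, -234, -306, -378
Δ⁴: -72, -72, -72, -72

-162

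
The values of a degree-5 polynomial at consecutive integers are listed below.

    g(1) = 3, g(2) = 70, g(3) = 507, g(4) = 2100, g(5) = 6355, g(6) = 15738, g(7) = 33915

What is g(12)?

499260

D1: 67, 437, 1593, 4255, 9383, 18177
D2: 370, 1156, 2662, 5128, 8794
D3: 786, 1506, 2466, 3666
D4: 720, 960, 1200
D5: 240, 240
Constant fifth difference = 240, so extend:
1200 + 240 = 1440;  3666 + 1440 = 5106;  8794 + 5106 = 13900;  18177 + 13900 = 32077;  33915 + 32077 = 65992
1440 + 240 = 1680;  5106 + 1680 = 6786;  13900 + 6786 = 20686;  32077 + 20686 = 52763;  65992 + 52763 = 118755
1680 + 240 = 1920;  6786 + 1920 = 8706;  20686 + 8706 = 29392;  52763 + 29392 = 82155;  118755 + 82155 = 200910
1920 + 240 = 2160;  8706 + 2160 = 10866;  29392 + 10866 = 40258;  82155 + 40258 = 122413;  200910 + 122413 = 323323
2160 + 240 = 2400;  10866 + 2400 = 13266;  40258 + 13266 = 53524;  122413 + 53524 = 175937;  323323 + 175937 = 499260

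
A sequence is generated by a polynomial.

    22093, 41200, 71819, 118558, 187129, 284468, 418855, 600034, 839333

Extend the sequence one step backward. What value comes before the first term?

D1: 19107  30619  46739  68571  97339  134387  181179  239299
D2: 11512  16120  21832  28768  37048  46792  58120
D3: 4608  5712  6936  8280  9744  11328
D4: 1104  1224  1344  1464  1584
D5: 120  120  120  120
The fifth differences are constant at 120.
Work back: 1104 − 120 = 984;  4608 − 984 = 3624;  11512 − 3624 = 7888;  19107 − 7888 = 11219;  22093 − 11219 = 10874

10874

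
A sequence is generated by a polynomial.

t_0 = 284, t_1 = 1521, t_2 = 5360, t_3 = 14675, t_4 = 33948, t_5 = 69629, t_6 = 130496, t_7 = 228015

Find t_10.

903024

D1: 1237 , 3839 , 9315 , 19273 , 35681 , 60867 , 97519
D2: 2602 , 5476 , 9958 , 16408 , 25186 , 36652
D3: 2874 , 4482 , 6450 , 8778 , 11466
D4: 1608 , 1968 , 2328 , 2688
D5: 360 , 360 , 360
Constant fifth difference = 360, so extend:
2688 + 360 = 3048;  11466 + 3048 = 14514;  36652 + 14514 = 51166;  97519 + 51166 = 148685;  228015 + 148685 = 376700
3048 + 360 = 3408;  14514 + 3408 = 17922;  51166 + 17922 = 69088;  148685 + 69088 = 217773;  376700 + 217773 = 594473
3408 + 360 = 3768;  17922 + 3768 = 21690;  69088 + 21690 = 90778;  217773 + 90778 = 308551;  594473 + 308551 = 903024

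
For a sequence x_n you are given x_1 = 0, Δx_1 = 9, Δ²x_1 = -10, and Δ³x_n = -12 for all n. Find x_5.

Build the table forward from the leading diagonal:
Third differences: -12, -12, -12, -12, -12
Second differences: -10, -22, -34, -46, -58
First differences: 9, -1, -23, -57, -103
x: 0, 9, 8, -15, -72

-72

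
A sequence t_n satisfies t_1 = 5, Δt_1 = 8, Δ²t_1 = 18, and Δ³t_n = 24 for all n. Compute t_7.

803

Build the table forward from the leading diagonal:
Δ³: 24  24  24  24  24  24  24
Δ²: 18  42  66  90  114  138  162
Δ: 8  26  68  134  224  338  476
t: 5  13  39  107  241  465  803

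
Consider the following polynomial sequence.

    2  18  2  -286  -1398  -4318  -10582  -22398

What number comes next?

-42766

D1: 16, -16, -288, -1112, -2920, -6264, -11816
D2: -32, -272, -824, -1808, -3344, -5552
D3: -240, -552, -984, -1536, -2208
D4: -312, -432, -552, -672
D5: -120, -120, -120
Constant fifth difference = -120, so extend:
-672 − 120 = -792;  -2208 − 792 = -3000;  -5552 − 3000 = -8552;  -11816 − 8552 = -20368;  -22398 − 20368 = -42766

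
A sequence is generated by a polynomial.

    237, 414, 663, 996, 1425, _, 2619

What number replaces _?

Using the first 5 terms:
177  249  333  429
72  84  96
12  12
Constant third difference = 12.
Extend forward: 96 + 12 = 108;  429 + 108 = 537;  1425 + 537 = 1962

1962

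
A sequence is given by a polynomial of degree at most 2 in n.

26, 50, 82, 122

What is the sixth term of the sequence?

226

Δ: 24, 32, 40
Δ²: 8, 8
Second differences constant at 8.
40 + 8 = 48;  122 + 48 = 170
48 + 8 = 56;  170 + 56 = 226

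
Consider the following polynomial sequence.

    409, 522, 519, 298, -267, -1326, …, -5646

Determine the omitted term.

-3053

Using the first 6 terms:
First differences: 113  -3  -221  -565  -1059
Second differences: -116  -218  -344  -494
Third differences: -102  -126  -150
Fourth differences: -24  -24
Constant fourth difference = -24.
Extend forward: -150 − 24 = -174;  -494 − 174 = -668;  -1059 − 668 = -1727;  -1326 − 1727 = -3053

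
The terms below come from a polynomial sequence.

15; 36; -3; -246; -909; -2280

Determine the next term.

-4719

Δ: 21  -39  -243  -663  -1371
Δ²: -60  -204  -420  -708
Δ³: -144  -216  -288
Δ⁴: -72  -72
Fourth differences constant at -72.
-288 − 72 = -360;  -708 − 360 = -1068;  -1371 − 1068 = -2439;  -2280 − 2439 = -4719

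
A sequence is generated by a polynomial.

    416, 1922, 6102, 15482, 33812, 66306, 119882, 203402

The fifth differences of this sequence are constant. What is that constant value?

240

First differences: 1506, 4180, 9380, 18330, 32494, 53576, 83520
Second differences: 2674, 5200, 8950, 14164, 21082, 29944
Third differences: 2526, 3750, 5214, 6918, 8862
Fourth differences: 1224, 1464, 1704, 1944
Fifth differences: 240, 240, 240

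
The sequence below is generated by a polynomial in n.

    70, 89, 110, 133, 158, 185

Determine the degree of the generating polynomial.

19, 21, 23, 25, 27
2, 2, 2, 2
The second differences are constant, so the polynomial has degree 2.

2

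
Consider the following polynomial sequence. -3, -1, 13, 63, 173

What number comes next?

Δ: 2  14  50  110
Δ²: 12  36  60
Δ³: 24  24
The third differences are constant (24).
60 + 24 = 84;  110 + 84 = 194;  173 + 194 = 367

367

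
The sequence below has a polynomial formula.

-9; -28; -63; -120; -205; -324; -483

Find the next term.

Δ: -19, -35, -57, -85, -119, -159
Δ²: -16, -22, -28, -34, -40
Δ³: -6, -6, -6, -6
Third differences constant at -6.
-40 − 6 = -46;  -159 − 46 = -205;  -483 − 205 = -688

-688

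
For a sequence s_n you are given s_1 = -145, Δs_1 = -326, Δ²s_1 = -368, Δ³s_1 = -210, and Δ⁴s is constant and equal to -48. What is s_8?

-19185

Build the table forward from the leading diagonal:
Fourth differences: -48, -48, -48, -48, -48, -48, -48, -48
Third differences: -210, -258, -306, -354, -402, -450, -498, -546
Second differences: -368, -578, -836, -1142, -1496, -1898, -2348, -2846
First differences: -326, -694, -1272, -2108, -3250, -4746, -6644, -8992
s: -145, -471, -1165, -2437, -4545, -7795, -12541, -19185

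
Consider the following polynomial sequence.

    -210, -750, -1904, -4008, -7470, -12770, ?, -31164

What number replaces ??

Using the first 6 terms:
First differences: -540  -1154  -2104  -3462  -5300
Second differences: -614  -950  -1358  -1838
Third differences: -336  -408  -480
Fourth differences: -72  -72
Constant fourth difference = -72.
Extend forward: -480 − 72 = -552;  -1838 − 552 = -2390;  -5300 − 2390 = -7690;  -12770 − 7690 = -20460

-20460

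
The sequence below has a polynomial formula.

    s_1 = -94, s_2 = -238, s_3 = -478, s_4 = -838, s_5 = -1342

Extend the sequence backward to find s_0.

-144, -240, -360, -504
-96, -120, -144
-24, -24
The third differences are constant at -24.
Work back: -96 + 24 = -72;  -144 + 72 = -72;  -94 + 72 = -22

-22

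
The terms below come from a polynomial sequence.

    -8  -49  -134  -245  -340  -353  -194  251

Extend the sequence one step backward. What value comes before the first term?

Δ: -41, -85, -111, -95, -13, 159, 445
Δ²: -44, -26, 16, 82, 172, 286
Δ³: 18, 42, 66, 90, 114
Δ⁴: 24, 24, 24, 24
The fourth differences are constant at 24.
Work back: 18 − 24 = -6;  -44 + 6 = -38;  -41 + 38 = -3;  -8 + 3 = -5

-5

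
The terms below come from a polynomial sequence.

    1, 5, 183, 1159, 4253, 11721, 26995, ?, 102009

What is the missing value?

54923

Using the first 7 terms:
First differences: 4  178  976  3094  7468  15274
Second differences: 174  798  2118  4374  7806
Third differences: 624  1320  2256  3432
Fourth differences: 696  936  1176
Fifth differences: 240  240
Constant fifth difference = 240.
Extend forward: 1176 + 240 = 1416;  3432 + 1416 = 4848;  7806 + 4848 = 12654;  15274 + 12654 = 27928;  26995 + 27928 = 54923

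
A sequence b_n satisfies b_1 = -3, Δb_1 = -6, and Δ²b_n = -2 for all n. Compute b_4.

Build the table forward from the leading diagonal:
Δ²: -2, -2, -2, -2
Δ: -6, -8, -10, -12
b: -3, -9, -17, -27

-27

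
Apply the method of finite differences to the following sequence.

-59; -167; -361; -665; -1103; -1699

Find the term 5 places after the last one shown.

Δ: -108 , -194 , -304 , -438 , -596
Δ²: -86 , -110 , -134 , -158
Δ³: -24 , -24 , -24
Third differences constant at -24.
-158 − 24 = -182;  -596 − 182 = -778;  -1699 − 778 = -2477
-182 − 24 = -206;  -778 − 206 = -984;  -2477 − 984 = -3461
-206 − 24 = -230;  -984 − 230 = -1214;  -3461 − 1214 = -4675
-230 − 24 = -254;  -1214 − 254 = -1468;  -4675 − 1468 = -6143
-254 − 24 = -278;  -1468 − 278 = -1746;  -6143 − 1746 = -7889

-7889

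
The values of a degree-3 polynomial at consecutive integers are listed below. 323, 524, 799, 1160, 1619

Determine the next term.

D1: 201, 275, 361, 459
D2: 74, 86, 98
D3: 12, 12
Third differences constant at 12.
98 + 12 = 110;  459 + 110 = 569;  1619 + 569 = 2188

2188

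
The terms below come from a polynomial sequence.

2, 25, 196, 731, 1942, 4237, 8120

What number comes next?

14191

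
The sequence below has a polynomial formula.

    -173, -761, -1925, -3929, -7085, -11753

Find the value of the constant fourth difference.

D1: -588, -1164, -2004, -3156, -4668
D2: -576, -840, -1152, -1512
D3: -264, -312, -360
D4: -48, -48

-48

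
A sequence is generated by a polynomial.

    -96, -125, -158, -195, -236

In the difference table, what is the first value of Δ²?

-4

D1: -29, -33, -37, -41
D2: -4, -4, -4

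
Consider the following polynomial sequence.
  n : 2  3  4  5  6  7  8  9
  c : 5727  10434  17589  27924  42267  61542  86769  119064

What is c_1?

2832

4707  7155  10335  14343  19275  25227  32295
2448  3180  4008  4932  5952  7068
732  828  924  1020  1116
96  96  96  96
The fourth differences are constant at 96.
Work back: 732 − 96 = 636;  2448 − 636 = 1812;  4707 − 1812 = 2895;  5727 − 2895 = 2832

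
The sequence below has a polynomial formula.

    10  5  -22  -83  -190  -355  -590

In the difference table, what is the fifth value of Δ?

Δ: -5, -27, -61, -107, -165, -235
Δ²: -22, -34, -46, -58, -70
Δ³: -12, -12, -12, -12

-165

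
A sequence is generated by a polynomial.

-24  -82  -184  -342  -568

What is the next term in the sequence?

D1: -58  -102  -158  -226
D2: -44  -56  -68
D3: -12  -12
The third differences are constant (-12).
-68 − 12 = -80;  -226 − 80 = -306;  -568 − 306 = -874

-874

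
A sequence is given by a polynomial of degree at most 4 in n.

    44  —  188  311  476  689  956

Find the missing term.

Using the last 5 terms:
123  165  213  267
42  48  54
6  6
Constant third difference = 6.
Extend backward: 42 − 6 = 36;  123 − 36 = 87;  188 − 87 = 101

101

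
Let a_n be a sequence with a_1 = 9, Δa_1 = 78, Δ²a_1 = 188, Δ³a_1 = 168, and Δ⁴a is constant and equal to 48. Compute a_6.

Build the table forward from the leading diagonal:
Δ⁴: 48, 48, 48, 48, 48, 48
Δ³: 168, 216, 264, 312, 360, 408
Δ²: 188, 356, 572, 836, 1148, 1508
Δ: 78, 266, 622, 1194, 2030, 3178
a: 9, 87, 353, 975, 2169, 4199

4199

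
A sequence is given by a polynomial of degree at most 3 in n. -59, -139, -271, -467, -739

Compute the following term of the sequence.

D1: -80  -132  -196  -272
D2: -52  -64  -76
D3: -12  -12
Constant third difference = -12, so extend:
-76 − 12 = -88;  -272 − 88 = -360;  -739 − 360 = -1099

-1099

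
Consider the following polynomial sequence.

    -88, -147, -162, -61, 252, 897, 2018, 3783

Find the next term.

6384

-59, -15, 101, 313, 645, 1121, 1765
44, 116, 212, 332, 476, 644
72, 96, 120, 144, 168
24, 24, 24, 24
The fourth differences are constant (24).
168 + 24 = 192;  644 + 192 = 836;  1765 + 836 = 2601;  3783 + 2601 = 6384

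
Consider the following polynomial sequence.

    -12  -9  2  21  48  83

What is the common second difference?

8

First differences: 3, 11, 19, 27, 35
Second differences: 8, 8, 8, 8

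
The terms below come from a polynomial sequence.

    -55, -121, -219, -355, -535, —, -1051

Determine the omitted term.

Using the first 5 terms:
Δ: -66  -98  -136  -180
Δ²: -32  -38  -44
Δ³: -6  -6
Constant third difference = -6.
Extend forward: -44 − 6 = -50;  -180 − 50 = -230;  -535 − 230 = -765

-765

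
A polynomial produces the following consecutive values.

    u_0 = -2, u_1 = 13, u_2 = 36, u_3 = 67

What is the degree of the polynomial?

2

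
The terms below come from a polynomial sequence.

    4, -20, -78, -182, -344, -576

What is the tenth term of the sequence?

Δ: -24, -58, -104, -162, -232
Δ²: -34, -46, -58, -70
Δ³: -12, -12, -12
The third differences are constant (-12).
-70 − 12 = -82;  -232 − 82 = -314;  -576 − 314 = -890
-82 − 12 = -94;  -314 − 94 = -408;  -890 − 408 = -1298
-94 − 12 = -106;  -408 − 106 = -514;  -1298 − 514 = -1812
-106 − 12 = -118;  -514 − 118 = -632;  -1812 − 632 = -2444

-2444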